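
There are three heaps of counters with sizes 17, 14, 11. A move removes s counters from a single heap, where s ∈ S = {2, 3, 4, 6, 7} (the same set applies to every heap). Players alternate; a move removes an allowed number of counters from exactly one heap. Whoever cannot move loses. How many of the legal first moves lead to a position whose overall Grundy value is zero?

All heaps use S = {2, 3, 4, 6, 7}:
G(0) = 0
G(1) = mex{} = 0
G(2) = mex{0} = 1
G(3) = mex{0,0} = 1
G(4) = mex{1,0,0} = 2
G(5) = mex{1,1,0} = 2
G(6) = mex{2,1,1,0} = 3
G(7) = mex{2,2,1,0,0} = 3
G(8) = mex{3,2,2,1,0} = 4
G(9) = mex{3,3,2,1,1} = 0
G(10) = mex{4,3,3,2,1} = 0
G(11) = mex{0,4,3,2,2} = 1
G(12) = mex{0,0,4,3,2} = 1
G(13) = mex{1,0,0,3,3} = 2
G(14) = mex{1,1,0,4,3} = 2
G(15) = mex{2,1,1,0,4} = 3
G(16) = mex{2,2,1,0,0} = 3
G(17) = mex{3,2,2,1,0} = 4
Heap A: G(17) = 4.
Heap B: G(14) = 2.
Heap C: G(11) = 1.
Combined Grundy value = 4 ⊕ 2 ⊕ 1 = 7.
A winning move leaves total XOR = 0, i.e. changes one component's Grundy value g to g ⊕ X where X is the current total.
Heap A: need g' = 4⊕7 = 3. Options: 17−2→G=3, 17−3→G=2, 17−4→G=2, 17−6→G=1, 17−7→G=0. Hits: 1.
Heap B: need g' = 2⊕7 = 5. Options: 14−2→G=1, 14−3→G=1, 14−4→G=0, 14−6→G=4, 14−7→G=3. Hits: 0.
Heap C: need g' = 1⊕7 = 6. Options: 11−2→G=0, 11−3→G=4, 11−4→G=3, 11−6→G=2, 11−7→G=2. Hits: 0.

1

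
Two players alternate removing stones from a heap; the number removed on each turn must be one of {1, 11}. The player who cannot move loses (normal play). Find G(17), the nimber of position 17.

1

n :  0  1  2  3  4  5  6  7  8  9 10 11 12 13 14 15 16 17
G :  0  1  0  1  0  1  0  1  0  1  0  1  0  1  0  1  0  1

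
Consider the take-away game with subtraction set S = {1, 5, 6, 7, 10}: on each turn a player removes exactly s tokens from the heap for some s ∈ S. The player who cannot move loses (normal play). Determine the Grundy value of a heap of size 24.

G(0) = 0
G(1) = mex{0} = 1
G(2) = mex{1} = 0
G(3) = mex{0} = 1
G(4) = mex{1} = 0
G(5) = mex{0,0} = 1
G(6) = mex{1,1,0} = 2
G(7) = mex{2,0,1,0} = 3
G(8) = mex{3,1,0,1} = 2
G(9) = mex{2,0,1,0} = 3
G(10) = mex{3,1,0,1,0} = 2
G(11) = mex{2,2,1,0,1} = 3
G(12) = mex{3,3,2,1,0} = 4
G(13) = mex{4,2,3,2,1} = 0
G(14) = mex{0,3,2,3,0} = 1
G(15) = mex{1,2,3,2,1} = 0
G(16) = mex{0,3,2,3,2} = 1
G(17) = mex{1,4,3,2,3} = 0
G(18) = mex{0,0,4,3,2} = 1
G(19) = mex{1,1,0,4,3} = 2
G(20) = mex{2,0,1,0,2} = 3
G(21) = mex{3,1,0,1,3} = 2
G(22) = mex{2,0,1,0,4} = 3
G(23) = mex{3,1,0,1,0} = 2
G(24) = mex{2,2,1,0,1} = 3

3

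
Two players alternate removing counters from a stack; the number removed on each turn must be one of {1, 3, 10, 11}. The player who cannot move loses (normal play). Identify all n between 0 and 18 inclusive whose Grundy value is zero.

0, 2, 4, 6, 8

n :  0  1  2  3  4  5  6  7  8  9 10 11 12 13 14 15 16 17 18
G :  0  1  0  1  0  1  0  1  0  1  2  3  2  3  2  3  2  3  2
P-positions are exactly the n with G(n) = 0.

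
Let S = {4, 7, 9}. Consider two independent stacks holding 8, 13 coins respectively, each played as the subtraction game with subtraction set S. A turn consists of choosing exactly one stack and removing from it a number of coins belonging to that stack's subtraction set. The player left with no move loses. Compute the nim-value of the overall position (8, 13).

2

All stacks use S = {4, 7, 9}:
n :  0  1  2  3  4  5  6  7  8  9 10 11 12 13
G :  0  0  0  0  1  1  1  1  2  2  2  2  3  0
Stack A: G(8) = 2.
Stack B: G(13) = 0.
Combined Grundy value = 2 ⊕ 0 = 2.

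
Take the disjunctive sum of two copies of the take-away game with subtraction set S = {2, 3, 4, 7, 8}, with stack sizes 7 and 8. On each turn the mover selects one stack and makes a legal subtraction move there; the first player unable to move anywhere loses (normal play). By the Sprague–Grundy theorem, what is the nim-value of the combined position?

All stacks use S = {2, 3, 4, 7, 8}:
G(0) = 0
G(1) = mex{} = 0
G(2) = mex{0} = 1
G(3) = mex{0,0} = 1
G(4) = mex{1,0,0} = 2
G(5) = mex{1,1,0} = 2
G(6) = mex{2,1,1} = 0
G(7) = mex{2,2,1,0} = 3
G(8) = mex{0,2,2,0,0} = 1
Stack A: G(7) = 3.
Stack B: G(8) = 1.
Combined Grundy value = 3 ⊕ 1 = 2.

2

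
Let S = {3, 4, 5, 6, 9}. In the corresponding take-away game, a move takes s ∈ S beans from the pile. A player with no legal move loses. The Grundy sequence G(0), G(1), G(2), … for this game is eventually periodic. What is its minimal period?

12

G(0) = 0
G(1) = mex{} = 0
G(2) = mex{} = 0
G(3) = mex{0} = 1
G(4) = mex{0,0} = 1
G(5) = mex{0,0,0} = 1
G(6) = mex{1,0,0,0} = 2
G(7) = mex{1,1,0,0} = 2
G(8) = mex{1,1,1,0} = 2
G(9) = mex{2,1,1,1,0} = 3
G(10) = mex{2,2,1,1,0} = 3
G(11) = mex{2,2,2,1,0} = 3
G(12) = mex{3,2,2,2,1} = 0
G(13) = mex{3,3,2,2,1} = 0
G(14) = mex{3,3,3,2,1} = 0
G(15) = mex{0,3,3,3,2} = 1
G(16) = mex{0,0,3,3,2} = 1
G(17) = mex{0,0,0,3,2} = 1
G(18) = mex{1,0,0,0,3} = 2
G(19) = mex{1,1,0,0,3} = 2
G(20) = mex{1,1,1,0,3} = 2
G(21) = mex{2,1,1,1,0} = 3
G(22) = mex{2,2,1,1,0} = 3
G(23) = mex{2,2,2,1,0} = 3
G(24) = mex{3,2,2,2,1} = 0
G(25) = mex{3,3,2,2,1} = 0
G(n+12) = G(n) holds for n = 0,…,8 (a full window of length max(S) = 9), so the sequence is purely periodic with period 12.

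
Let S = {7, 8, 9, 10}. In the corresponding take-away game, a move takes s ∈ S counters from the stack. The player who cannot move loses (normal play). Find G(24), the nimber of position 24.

1

n :  0  1  2  3  4  5  6  7  8  9 10 11 12 13 14 15 16 17 18 19 20 21 22 23 24
G :  0  0  0  0  0  0  0  1  1  1  1  1  1  1  2  2  2  0  0  0  0  0  0  0  1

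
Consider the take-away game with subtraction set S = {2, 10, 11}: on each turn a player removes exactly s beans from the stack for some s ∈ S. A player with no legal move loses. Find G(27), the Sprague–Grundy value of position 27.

1

n :  0  1  2  3  4  5  6  7  8  9 10 11 12 13 14 15 16 17 18 19 20 21 22 23 24 25 26 27
G :  0  0  1  1  0  0  1  1  0  0  1  1  2  0  3  1  2  0  3  1  2  0  0  1  1  0  0  1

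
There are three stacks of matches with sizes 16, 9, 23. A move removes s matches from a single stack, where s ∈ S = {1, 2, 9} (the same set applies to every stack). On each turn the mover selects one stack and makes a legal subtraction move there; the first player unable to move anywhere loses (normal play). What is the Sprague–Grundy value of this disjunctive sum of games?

All stacks use S = {1, 2, 9}:
G(0) = 0
G(1) = mex{0} = 1
G(2) = mex{1,0} = 2
G(3) = mex{2,1} = 0
G(4) = mex{0,2} = 1
G(5) = mex{1,0} = 2
G(6) = mex{2,1} = 0
G(7) = mex{0,2} = 1
G(8) = mex{1,0} = 2
G(9) = mex{2,1,0} = 3
G(10) = mex{3,2,1} = 0
G(11) = mex{0,3,2} = 1
G(12) = mex{1,0,0} = 2
G(13) = mex{2,1,1} = 0
G(14) = mex{0,2,2} = 1
G(15) = mex{1,0,0} = 2
G(16) = mex{2,1,1} = 0
G(17) = mex{0,2,2} = 1
G(18) = mex{1,0,3} = 2
G(19) = mex{2,1,0} = 3
G(20) = mex{3,2,1} = 0
G(21) = mex{0,3,2} = 1
G(22) = mex{1,0,0} = 2
G(23) = mex{2,1,1} = 0
Stack A: G(16) = 0.
Stack B: G(9) = 3.
Stack C: G(23) = 0.
Combined Grundy value = 0 ⊕ 3 ⊕ 0 = 3.

3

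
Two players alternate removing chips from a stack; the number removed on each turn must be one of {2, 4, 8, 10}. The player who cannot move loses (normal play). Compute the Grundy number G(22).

G(0) = 0
G(1) = mex{} = 0
G(2) = mex{0} = 1
G(3) = mex{0} = 1
G(4) = mex{1,0} = 2
G(5) = mex{1,0} = 2
G(6) = mex{2,1} = 0
G(7) = mex{2,1} = 0
G(8) = mex{0,2,0} = 1
G(9) = mex{0,2,0} = 1
G(10) = mex{1,0,1,0} = 2
G(11) = mex{1,0,1,0} = 2
G(12) = mex{2,1,2,1} = 0
G(13) = mex{2,1,2,1} = 0
G(14) = mex{0,2,0,2} = 1
G(15) = mex{0,2,0,2} = 1
G(16) = mex{1,0,1,0} = 2
G(17) = mex{1,0,1,0} = 2
G(18) = mex{2,1,2,1} = 0
G(19) = mex{2,1,2,1} = 0
G(20) = mex{0,2,0,2} = 1
G(21) = mex{0,2,0,2} = 1
G(22) = mex{1,0,1,0} = 2

2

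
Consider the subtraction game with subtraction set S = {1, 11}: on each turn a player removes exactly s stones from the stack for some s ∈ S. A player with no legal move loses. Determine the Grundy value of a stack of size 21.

1

n :  0  1  2  3  4  5  6  7  8  9 10 11 12 13 14 15 16 17 18 19 20 21
G :  0  1  0  1  0  1  0  1  0  1  0  1  0  1  0  1  0  1  0  1  0  1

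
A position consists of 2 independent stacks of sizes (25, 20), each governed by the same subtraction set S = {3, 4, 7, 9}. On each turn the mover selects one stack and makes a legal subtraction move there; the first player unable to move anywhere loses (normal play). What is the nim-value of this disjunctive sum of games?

All stacks use S = {3, 4, 7, 9}:
G(0) = 0
G(1) = mex{} = 0
G(2) = mex{} = 0
G(3) = mex{0} = 1
G(4) = mex{0,0} = 1
G(5) = mex{0,0} = 1
G(6) = mex{1,0} = 2
G(7) = mex{1,1,0} = 2
G(8) = mex{1,1,0} = 2
G(9) = mex{2,1,0,0} = 3
G(10) = mex{2,2,1,0} = 3
G(11) = mex{2,2,1,0} = 3
G(12) = mex{3,2,1,1} = 0
G(13) = mex{3,3,2,1} = 0
G(14) = mex{3,3,2,1} = 0
G(15) = mex{0,3,2,2} = 1
G(16) = mex{0,0,3,2} = 1
G(17) = mex{0,0,3,2} = 1
G(18) = mex{1,0,3,3} = 2
G(19) = mex{1,1,0,3} = 2
G(20) = mex{1,1,0,3} = 2
G(21) = mex{2,1,0,0} = 3
G(22) = mex{2,2,1,0} = 3
G(23) = mex{2,2,1,0} = 3
G(24) = mex{3,2,1,1} = 0
G(25) = mex{3,3,2,1} = 0
Stack A: G(25) = 0.
Stack B: G(20) = 2.
Combined Grundy value = 0 ⊕ 2 = 2.

2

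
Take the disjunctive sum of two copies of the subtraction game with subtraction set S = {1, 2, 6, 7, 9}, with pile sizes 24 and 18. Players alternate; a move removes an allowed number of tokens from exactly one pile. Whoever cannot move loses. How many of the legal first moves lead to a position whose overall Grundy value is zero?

All piles use S = {1, 2, 6, 7, 9}:
n :  0  1  2  3  4  5  6  7  8  9 10 11 12 13 14 15 16 17 18 19 20 21 22 23 24
G :  0  1  2  0  1  2  3  4  0  1  2  0  1  2  3  4  0  1  2  0  1  2  3  4  0
Pile A: G(24) = 0.
Pile B: G(18) = 2.
Combined Grundy value = 0 ⊕ 2 = 2.
A winning move leaves total XOR = 0, i.e. changes one component's Grundy value g to g ⊕ X where X is the current total.
Pile A: need g' = 0⊕2 = 2. Options: 24−1→G=4, 24−2→G=3, 24−6→G=2, 24−7→G=1, 24−9→G=4. Hits: 1.
Pile B: need g' = 2⊕2 = 0. Options: 18−1→G=1, 18−2→G=0, 18−6→G=1, 18−7→G=0, 18−9→G=1. Hits: 2.

3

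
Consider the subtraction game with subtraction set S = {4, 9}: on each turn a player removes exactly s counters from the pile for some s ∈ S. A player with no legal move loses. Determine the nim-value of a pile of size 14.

n :  0  1  2  3  4  5  6  7  8  9 10 11 12 13 14
G :  0  0  0  0  1  1  1  1  0  2  2  2  1  0  0

0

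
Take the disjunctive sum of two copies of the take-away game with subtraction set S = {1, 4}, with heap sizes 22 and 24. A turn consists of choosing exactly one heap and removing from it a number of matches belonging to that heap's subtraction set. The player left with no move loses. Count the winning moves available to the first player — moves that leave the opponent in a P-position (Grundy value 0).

All heaps use S = {1, 4}:
G(0) = 0
G(1) = mex{0} = 1
G(2) = mex{1} = 0
G(3) = mex{0} = 1
G(4) = mex{1,0} = 2
G(5) = mex{2,1} = 0
G(6) = mex{0,0} = 1
G(7) = mex{1,1} = 0
G(8) = mex{0,2} = 1
G(9) = mex{1,0} = 2
G(10) = mex{2,1} = 0
G(11) = mex{0,0} = 1
G(12) = mex{1,1} = 0
G(13) = mex{0,2} = 1
G(14) = mex{1,0} = 2
G(15) = mex{2,1} = 0
G(16) = mex{0,0} = 1
G(17) = mex{1,1} = 0
G(18) = mex{0,2} = 1
G(19) = mex{1,0} = 2
G(20) = mex{2,1} = 0
G(21) = mex{0,0} = 1
G(22) = mex{1,1} = 0
G(23) = mex{0,2} = 1
G(24) = mex{1,0} = 2
Heap A: G(22) = 0.
Heap B: G(24) = 2.
Combined Grundy value = 0 ⊕ 2 = 2.
A winning move leaves total XOR = 0, i.e. changes one component's Grundy value g to g ⊕ X where X is the current total.
Heap A: need g' = 0⊕2 = 2. Options: 22−1→G=1, 22−4→G=1. Hits: 0.
Heap B: need g' = 2⊕2 = 0. Options: 24−1→G=1, 24−4→G=0. Hits: 1.

1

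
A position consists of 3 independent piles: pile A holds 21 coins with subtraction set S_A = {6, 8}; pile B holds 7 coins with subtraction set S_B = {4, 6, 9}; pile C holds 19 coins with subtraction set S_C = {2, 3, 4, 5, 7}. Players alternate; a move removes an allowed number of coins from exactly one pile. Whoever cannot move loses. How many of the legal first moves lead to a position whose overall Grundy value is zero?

Pile A, S = {6, 8}:
n :  0  1  2  3  4  5  6  7  8  9 10 11 12 13 14 15 16 17 18 19 20 21
G :  0  0  0  0  0  0  1  1  1  1  1  1  2  2  0  0  0  0  0  0  1  1
G_A(21) = 1.
Pile B, S = {4, 6, 9}:
G(0) = 0
G(1) = mex{} = 0
G(2) = mex{} = 0
G(3) = mex{} = 0
G(4) = mex{0} = 1
G(5) = mex{0} = 1
G(6) = mex{0,0} = 1
G(7) = mex{0,0} = 1
G_B(7) = 1.
Pile C, S = {2, 3, 4, 5, 7}:
G(0) = 0
G(1) = mex{} = 0
G(2) = mex{0} = 1
G(3) = mex{0,0} = 1
G(4) = mex{1,0,0} = 2
G(5) = mex{1,1,0,0} = 2
G(6) = mex{2,1,1,0} = 3
G(7) = mex{2,2,1,1,0} = 3
G(8) = mex{3,2,2,1,0} = 4
G(9) = mex{3,3,2,2,1} = 0
G(10) = mex{4,3,3,2,1} = 0
G(11) = mex{0,4,3,3,2} = 1
G(12) = mex{0,0,4,3,2} = 1
G(13) = mex{1,0,0,4,3} = 2
G(14) = mex{1,1,0,0,3} = 2
G(15) = mex{2,1,1,0,4} = 3
G(16) = mex{2,2,1,1,0} = 3
G(17) = mex{3,2,2,1,0} = 4
G(18) = mex{3,3,2,2,1} = 0
G(19) = mex{4,3,3,2,1} = 0
G_C(19) = 0.
Combined Grundy value = 1 ⊕ 1 ⊕ 0 = 0.
A winning move leaves total XOR = 0, i.e. changes one component's Grundy value g to g ⊕ X where X is the current total.
Pile A: target g' = 1⊕0 = 1, but every legal move changes the Grundy value (mex property), so 0 moves.
Pile B: target g' = 1⊕0 = 1, but every legal move changes the Grundy value (mex property), so 0 moves.
Pile C: target g' = 0⊕0 = 0, but every legal move changes the Grundy value (mex property), so 0 moves.

0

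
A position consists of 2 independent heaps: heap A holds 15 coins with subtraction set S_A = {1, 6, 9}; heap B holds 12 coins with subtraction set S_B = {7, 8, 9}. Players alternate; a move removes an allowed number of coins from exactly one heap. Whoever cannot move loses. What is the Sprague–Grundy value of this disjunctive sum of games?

0

Heap A, S = {1, 6, 9}:
n :  0  1  2  3  4  5  6  7  8  9 10 11 12 13 14 15
G :  0  1  0  1  0  1  2  0  1  2  3  2  0  1  0  1
G_A(15) = 1.
Heap B, S = {7, 8, 9}:
n :  0  1  2  3  4  5  6  7  8  9 10 11 12
G :  0  0  0  0  0  0  0  1  1  1  1  1  1
G_B(12) = 1.
Combined Grundy value = 1 ⊕ 1 = 0.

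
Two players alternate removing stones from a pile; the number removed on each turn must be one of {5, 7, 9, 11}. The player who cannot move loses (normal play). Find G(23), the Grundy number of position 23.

1

G(0) = 0
G(1) = mex{} = 0
G(2) = mex{} = 0
G(3) = mex{} = 0
G(4) = mex{} = 0
G(5) = mex{0} = 1
G(6) = mex{0} = 1
G(7) = mex{0,0} = 1
G(8) = mex{0,0} = 1
G(9) = mex{0,0,0} = 1
G(10) = mex{1,0,0} = 2
G(11) = mex{1,0,0,0} = 2
G(12) = mex{1,1,0,0} = 2
G(13) = mex{1,1,0,0} = 2
G(14) = mex{1,1,1,0} = 2
G(15) = mex{2,1,1,0} = 3
G(16) = mex{2,1,1,1} = 0
G(17) = mex{2,2,1,1} = 0
G(18) = mex{2,2,1,1} = 0
G(19) = mex{2,2,2,1} = 0
G(20) = mex{3,2,2,1} = 0
G(21) = mex{0,2,2,2} = 1
G(22) = mex{0,3,2,2} = 1
G(23) = mex{0,0,2,2} = 1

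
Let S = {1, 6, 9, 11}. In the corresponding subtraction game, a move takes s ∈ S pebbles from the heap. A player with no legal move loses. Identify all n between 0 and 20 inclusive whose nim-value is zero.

0, 2, 4, 7, 12, 14, 17, 19

n :  0  1  2  3  4  5  6  7  8  9 10 11 12 13 14 15 16 17 18 19 20
G :  0  1  0  1  0  1  2  0  1  2  3  2  0  1  0  1  2  0  1  0  1
P-positions are exactly the n with G(n) = 0.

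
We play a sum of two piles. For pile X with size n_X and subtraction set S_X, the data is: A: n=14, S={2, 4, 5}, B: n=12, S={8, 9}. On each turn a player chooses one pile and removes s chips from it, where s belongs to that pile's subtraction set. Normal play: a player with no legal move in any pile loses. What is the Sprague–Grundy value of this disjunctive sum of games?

Pile A, S = {2, 4, 5}:
G(0) = 0
G(1) = mex{} = 0
G(2) = mex{0} = 1
G(3) = mex{0} = 1
G(4) = mex{1,0} = 2
G(5) = mex{1,0,0} = 2
G(6) = mex{2,1,0} = 3
G(7) = mex{2,1,1} = 0
G(8) = mex{3,2,1} = 0
G(9) = mex{0,2,2} = 1
G(10) = mex{0,3,2} = 1
G(11) = mex{1,0,3} = 2
G(12) = mex{1,0,0} = 2
G(13) = mex{2,1,0} = 3
G(14) = mex{2,1,1} = 0
G_A(14) = 0.
Pile B, S = {8, 9}:
G(0) = 0
G(1) = mex{} = 0
G(2) = mex{} = 0
G(3) = mex{} = 0
G(4) = mex{} = 0
G(5) = mex{} = 0
G(6) = mex{} = 0
G(7) = mex{} = 0
G(8) = mex{0} = 1
G(9) = mex{0,0} = 1
G(10) = mex{0,0} = 1
G(11) = mex{0,0} = 1
G(12) = mex{0,0} = 1
G_B(12) = 1.
Combined Grundy value = 0 ⊕ 1 = 1.

1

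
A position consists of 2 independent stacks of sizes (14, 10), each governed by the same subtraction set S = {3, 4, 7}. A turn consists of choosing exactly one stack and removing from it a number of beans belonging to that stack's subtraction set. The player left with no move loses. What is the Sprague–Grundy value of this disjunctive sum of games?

All stacks use S = {3, 4, 7}:
G(0) = 0
G(1) = mex{} = 0
G(2) = mex{} = 0
G(3) = mex{0} = 1
G(4) = mex{0,0} = 1
G(5) = mex{0,0} = 1
G(6) = mex{1,0} = 2
G(7) = mex{1,1,0} = 2
G(8) = mex{1,1,0} = 2
G(9) = mex{2,1,0} = 3
G(10) = mex{2,2,1} = 0
G(11) = mex{2,2,1} = 0
G(12) = mex{3,2,1} = 0
G(13) = mex{0,3,2} = 1
G(14) = mex{0,0,2} = 1
Stack A: G(14) = 1.
Stack B: G(10) = 0.
Combined Grundy value = 1 ⊕ 0 = 1.

1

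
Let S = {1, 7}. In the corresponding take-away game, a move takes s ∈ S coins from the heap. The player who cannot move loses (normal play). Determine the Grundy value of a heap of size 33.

n :  0  1  2  3  4  5  6  7  8  9 10 11 12 13 14 15 16 17 18 19 20 21 22 23 24 25 26 27 28 29 30 31 32 33
G :  0  1  0  1  0  1  0  1  0  1  0  1  0  1  0  1  0  1  0  1  0  1  0  1  0  1  0  1  0  1  0  1  0  1

1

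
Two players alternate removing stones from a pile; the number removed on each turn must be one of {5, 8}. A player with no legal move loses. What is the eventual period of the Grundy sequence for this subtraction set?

n :  0  1  2  3  4  5  6  7  8  9 10 11 12 13 14 15 16 17 18 19 20 21 22 23 24 25 26 27
G :  0  0  0  0  0  1  1  1  1  1  2  2  2  0  0  0  0  0  1  1  1  1  1  2  2  2  0  0
G(n+13) = G(n) holds for n = 0,…,7 (a full window of length max(S) = 8), so the sequence is purely periodic with period 13.

13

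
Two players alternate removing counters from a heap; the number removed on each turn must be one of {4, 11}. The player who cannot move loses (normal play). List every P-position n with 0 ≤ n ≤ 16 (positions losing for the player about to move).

0, 1, 2, 3, 8, 9, 10, 15, 16

G(0) = 0
G(1) = mex{} = 0
G(2) = mex{} = 0
G(3) = mex{} = 0
G(4) = mex{0} = 1
G(5) = mex{0} = 1
G(6) = mex{0} = 1
G(7) = mex{0} = 1
G(8) = mex{1} = 0
G(9) = mex{1} = 0
G(10) = mex{1} = 0
G(11) = mex{1,0} = 2
G(12) = mex{0,0} = 1
G(13) = mex{0,0} = 1
G(14) = mex{0,0} = 1
G(15) = mex{2,1} = 0
G(16) = mex{1,1} = 0
P-positions are exactly the n with G(n) = 0.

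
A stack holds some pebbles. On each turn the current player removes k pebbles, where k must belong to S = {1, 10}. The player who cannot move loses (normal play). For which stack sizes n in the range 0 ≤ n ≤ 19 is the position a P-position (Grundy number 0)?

G(0) = 0
G(1) = mex{0} = 1
G(2) = mex{1} = 0
G(3) = mex{0} = 1
G(4) = mex{1} = 0
G(5) = mex{0} = 1
G(6) = mex{1} = 0
G(7) = mex{0} = 1
G(8) = mex{1} = 0
G(9) = mex{0} = 1
G(10) = mex{1,0} = 2
G(11) = mex{2,1} = 0
G(12) = mex{0,0} = 1
G(13) = mex{1,1} = 0
G(14) = mex{0,0} = 1
G(15) = mex{1,1} = 0
G(16) = mex{0,0} = 1
G(17) = mex{1,1} = 0
G(18) = mex{0,0} = 1
G(19) = mex{1,1} = 0
P-positions are exactly the n with G(n) = 0.

0, 2, 4, 6, 8, 11, 13, 15, 17, 19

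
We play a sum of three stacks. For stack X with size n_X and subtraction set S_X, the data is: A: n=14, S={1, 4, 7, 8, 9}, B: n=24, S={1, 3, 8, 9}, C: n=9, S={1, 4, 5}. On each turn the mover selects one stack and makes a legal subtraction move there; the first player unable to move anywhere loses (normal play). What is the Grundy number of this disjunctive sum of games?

7

Stack A, S = {1, 4, 7, 8, 9}:
n :  0  1  2  3  4  5  6  7  8  9 10 11 12 13 14
G :  0  1  0  1  2  0  1  2  3  2  3  4  5  3  4
G_A(14) = 4.
Stack B, S = {1, 3, 8, 9}:
n :  0  1  2  3  4  5  6  7  8  9 10 11 12 13 14 15 16 17 18 19 20 21 22 23 24
G :  0  1  0  1  0  1  0  1  2  3  2  3  2  3  2  3  0  1  0  1  0  1  0  1  2
G_B(24) = 2.
Stack C, S = {1, 4, 5}:
n : 0 1 2 3 4 5 6 7 8 9
G : 0 1 0 1 2 3 2 3 0 1
G_C(9) = 1.
Combined Grundy value = 4 ⊕ 2 ⊕ 1 = 7.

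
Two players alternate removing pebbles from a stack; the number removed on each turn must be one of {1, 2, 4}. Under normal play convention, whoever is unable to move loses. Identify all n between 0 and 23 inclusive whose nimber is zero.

0, 3, 6, 9, 12, 15, 18, 21

G(0) = 0
G(1) = mex{0} = 1
G(2) = mex{1,0} = 2
G(3) = mex{2,1} = 0
G(4) = mex{0,2,0} = 1
G(5) = mex{1,0,1} = 2
G(6) = mex{2,1,2} = 0
G(7) = mex{0,2,0} = 1
G(8) = mex{1,0,1} = 2
G(9) = mex{2,1,2} = 0
G(10) = mex{0,2,0} = 1
G(11) = mex{1,0,1} = 2
G(12) = mex{2,1,2} = 0
G(13) = mex{0,2,0} = 1
G(14) = mex{1,0,1} = 2
G(15) = mex{2,1,2} = 0
G(16) = mex{0,2,0} = 1
G(17) = mex{1,0,1} = 2
G(18) = mex{2,1,2} = 0
G(19) = mex{0,2,0} = 1
G(20) = mex{1,0,1} = 2
G(21) = mex{2,1,2} = 0
G(22) = mex{0,2,0} = 1
G(23) = mex{1,0,1} = 2
P-positions are exactly the n with G(n) = 0.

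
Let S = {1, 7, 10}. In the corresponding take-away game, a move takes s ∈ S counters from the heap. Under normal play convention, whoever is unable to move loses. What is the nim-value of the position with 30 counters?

n :  0  1  2  3  4  5  6  7  8  9 10 11 12 13 14 15 16 17 18 19 20 21 22 23 24 25 26 27 28 29 30
G :  0  1  0  1  0  1  0  1  0  1  2  3  2  3  2  3  2  0  1  0  1  0  1  0  1  0  1  2  3  2  3

3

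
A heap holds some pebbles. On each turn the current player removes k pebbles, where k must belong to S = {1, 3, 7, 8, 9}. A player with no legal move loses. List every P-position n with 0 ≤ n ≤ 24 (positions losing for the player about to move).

G(0) = 0
G(1) = mex{0} = 1
G(2) = mex{1} = 0
G(3) = mex{0,0} = 1
G(4) = mex{1,1} = 0
G(5) = mex{0,0} = 1
G(6) = mex{1,1} = 0
G(7) = mex{0,0,0} = 1
G(8) = mex{1,1,1,0} = 2
G(9) = mex{2,0,0,1,0} = 3
G(10) = mex{3,1,1,0,1} = 2
G(11) = mex{2,2,0,1,0} = 3
G(12) = mex{3,3,1,0,1} = 2
G(13) = mex{2,2,0,1,0} = 3
G(14) = mex{3,3,1,0,1} = 2
G(15) = mex{2,2,2,1,0} = 3
G(16) = mex{3,3,3,2,1} = 0
G(17) = mex{0,2,2,3,2} = 1
G(18) = mex{1,3,3,2,3} = 0
G(19) = mex{0,0,2,3,2} = 1
G(20) = mex{1,1,3,2,3} = 0
G(21) = mex{0,0,2,3,2} = 1
G(22) = mex{1,1,3,2,3} = 0
G(23) = mex{0,0,0,3,2} = 1
G(24) = mex{1,1,1,0,3} = 2
P-positions are exactly the n with G(n) = 0.

0, 2, 4, 6, 16, 18, 20, 22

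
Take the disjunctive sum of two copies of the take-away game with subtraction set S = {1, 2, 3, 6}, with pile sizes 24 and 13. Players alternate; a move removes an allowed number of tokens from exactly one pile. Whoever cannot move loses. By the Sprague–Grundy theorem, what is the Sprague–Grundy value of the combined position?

All piles use S = {1, 2, 3, 6}:
G(0) = 0
G(1) = mex{0} = 1
G(2) = mex{1,0} = 2
G(3) = mex{2,1,0} = 3
G(4) = mex{3,2,1} = 0
G(5) = mex{0,3,2} = 1
G(6) = mex{1,0,3,0} = 2
G(7) = mex{2,1,0,1} = 3
G(8) = mex{3,2,1,2} = 0
G(9) = mex{0,3,2,3} = 1
G(10) = mex{1,0,3,0} = 2
G(11) = mex{2,1,0,1} = 3
G(12) = mex{3,2,1,2} = 0
G(13) = mex{0,3,2,3} = 1
G(14) = mex{1,0,3,0} = 2
G(15) = mex{2,1,0,1} = 3
G(16) = mex{3,2,1,2} = 0
G(17) = mex{0,3,2,3} = 1
G(18) = mex{1,0,3,0} = 2
G(19) = mex{2,1,0,1} = 3
G(20) = mex{3,2,1,2} = 0
G(21) = mex{0,3,2,3} = 1
G(22) = mex{1,0,3,0} = 2
G(23) = mex{2,1,0,1} = 3
G(24) = mex{3,2,1,2} = 0
Pile A: G(24) = 0.
Pile B: G(13) = 1.
Combined Grundy value = 0 ⊕ 1 = 1.

1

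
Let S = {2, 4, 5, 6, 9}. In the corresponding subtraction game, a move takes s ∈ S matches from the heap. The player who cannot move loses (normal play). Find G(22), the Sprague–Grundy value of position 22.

G(0) = 0
G(1) = mex{} = 0
G(2) = mex{0} = 1
G(3) = mex{0} = 1
G(4) = mex{1,0} = 2
G(5) = mex{1,0,0} = 2
G(6) = mex{2,1,0,0} = 3
G(7) = mex{2,1,1,0} = 3
G(8) = mex{3,2,1,1} = 0
G(9) = mex{3,2,2,1,0} = 4
G(10) = mex{0,3,2,2,0} = 1
G(11) = mex{4,3,3,2,1} = 0
G(12) = mex{1,0,3,3,1} = 2
G(13) = mex{0,4,0,3,2} = 1
G(14) = mex{2,1,4,0,2} = 3
G(15) = mex{1,0,1,4,3} = 2
G(16) = mex{3,2,0,1,3} = 4
G(17) = mex{2,1,2,0,0} = 3
G(18) = mex{4,3,1,2,4} = 0
G(19) = mex{3,2,3,1,1} = 0
G(20) = mex{0,4,2,3,0} = 1
G(21) = mex{0,3,4,2,2} = 1
G(22) = mex{1,0,3,4,1} = 2

2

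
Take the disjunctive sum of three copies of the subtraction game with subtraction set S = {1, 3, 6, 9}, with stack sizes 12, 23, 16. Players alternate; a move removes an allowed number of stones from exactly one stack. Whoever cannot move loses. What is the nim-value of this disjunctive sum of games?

All stacks use S = {1, 3, 6, 9}:
n :  0  1  2  3  4  5  6  7  8  9 10 11 12 13 14 15 16 17 18 19 20 21 22 23
G :  0  1  0  1  0  1  2  3  2  3  2  3  0  1  0  1  0  1  2  3  2  3  2  3
Stack A: G(12) = 0.
Stack B: G(23) = 3.
Stack C: G(16) = 0.
Combined Grundy value = 0 ⊕ 3 ⊕ 0 = 3.

3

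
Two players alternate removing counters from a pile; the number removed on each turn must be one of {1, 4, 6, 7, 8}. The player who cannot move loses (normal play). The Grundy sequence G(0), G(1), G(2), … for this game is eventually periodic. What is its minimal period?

14

G(0) = 0
G(1) = mex{0} = 1
G(2) = mex{1} = 0
G(3) = mex{0} = 1
G(4) = mex{1,0} = 2
G(5) = mex{2,1} = 0
G(6) = mex{0,0,0} = 1
G(7) = mex{1,1,1,0} = 2
G(8) = mex{2,2,0,1,0} = 3
G(9) = mex{3,0,1,0,1} = 2
G(10) = mex{2,1,2,1,0} = 3
G(11) = mex{3,2,0,2,1} = 4
G(12) = mex{4,3,1,0,2} = 5
G(13) = mex{5,2,2,1,0} = 3
G(14) = mex{3,3,3,2,1} = 0
G(15) = mex{0,4,2,3,2} = 1
G(16) = mex{1,5,3,2,3} = 0
G(17) = mex{0,3,4,3,2} = 1
G(18) = mex{1,0,5,4,3} = 2
G(19) = mex{2,1,3,5,4} = 0
G(20) = mex{0,0,0,3,5} = 1
G(21) = mex{1,1,1,0,3} = 2
G(22) = mex{2,2,0,1,0} = 3
G(23) = mex{3,0,1,0,1} = 2
G(24) = mex{2,1,2,1,0} = 3
G(25) = mex{3,2,0,2,1} = 4
G(26) = mex{4,3,1,0,2} = 5
G(27) = mex{5,2,2,1,0} = 3
G(28) = mex{3,3,3,2,1} = 0
G(29) = mex{0,4,2,3,2} = 1
G(n+14) = G(n) holds for n = 0,…,7 (a full window of length max(S) = 8), so the sequence is purely periodic with period 14.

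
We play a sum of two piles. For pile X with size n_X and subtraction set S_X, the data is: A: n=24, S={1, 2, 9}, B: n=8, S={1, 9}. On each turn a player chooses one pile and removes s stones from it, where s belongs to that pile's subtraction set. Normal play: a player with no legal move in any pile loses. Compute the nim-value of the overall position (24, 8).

1

Pile A, S = {1, 2, 9}:
G(0) = 0
G(1) = mex{0} = 1
G(2) = mex{1,0} = 2
G(3) = mex{2,1} = 0
G(4) = mex{0,2} = 1
G(5) = mex{1,0} = 2
G(6) = mex{2,1} = 0
G(7) = mex{0,2} = 1
G(8) = mex{1,0} = 2
G(9) = mex{2,1,0} = 3
G(10) = mex{3,2,1} = 0
G(11) = mex{0,3,2} = 1
G(12) = mex{1,0,0} = 2
G(13) = mex{2,1,1} = 0
G(14) = mex{0,2,2} = 1
G(15) = mex{1,0,0} = 2
G(16) = mex{2,1,1} = 0
G(17) = mex{0,2,2} = 1
G(18) = mex{1,0,3} = 2
G(19) = mex{2,1,0} = 3
G(20) = mex{3,2,1} = 0
G(21) = mex{0,3,2} = 1
G(22) = mex{1,0,0} = 2
G(23) = mex{2,1,1} = 0
G(24) = mex{0,2,2} = 1
G_A(24) = 1.
Pile B, S = {1, 9}:
G(0) = 0
G(1) = mex{0} = 1
G(2) = mex{1} = 0
G(3) = mex{0} = 1
G(4) = mex{1} = 0
G(5) = mex{0} = 1
G(6) = mex{1} = 0
G(7) = mex{0} = 1
G(8) = mex{1} = 0
G_B(8) = 0.
Combined Grundy value = 1 ⊕ 0 = 1.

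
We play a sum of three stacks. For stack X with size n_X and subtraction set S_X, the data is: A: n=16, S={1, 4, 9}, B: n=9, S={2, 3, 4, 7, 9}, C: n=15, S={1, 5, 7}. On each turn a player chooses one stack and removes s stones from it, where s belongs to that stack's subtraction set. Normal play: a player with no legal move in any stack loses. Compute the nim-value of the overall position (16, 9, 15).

4

Stack A, S = {1, 4, 9}:
G(0) = 0
G(1) = mex{0} = 1
G(2) = mex{1} = 0
G(3) = mex{0} = 1
G(4) = mex{1,0} = 2
G(5) = mex{2,1} = 0
G(6) = mex{0,0} = 1
G(7) = mex{1,1} = 0
G(8) = mex{0,2} = 1
G(9) = mex{1,0,0} = 2
G(10) = mex{2,1,1} = 0
G(11) = mex{0,0,0} = 1
G(12) = mex{1,1,1} = 0
G(13) = mex{0,2,2} = 1
G(14) = mex{1,0,0} = 2
G(15) = mex{2,1,1} = 0
G(16) = mex{0,0,0} = 1
G_A(16) = 1.
Stack B, S = {2, 3, 4, 7, 9}:
n : 0 1 2 3 4 5 6 7 8 9
G : 0 0 1 1 2 2 0 3 1 4
G_B(9) = 4.
Stack C, S = {1, 5, 7}:
n :  0  1  2  3  4  5  6  7  8  9 10 11 12 13 14 15
G :  0  1  0  1  0  1  0  1  0  1  0  1  0  1  0  1
G_C(15) = 1.
Combined Grundy value = 1 ⊕ 4 ⊕ 1 = 4.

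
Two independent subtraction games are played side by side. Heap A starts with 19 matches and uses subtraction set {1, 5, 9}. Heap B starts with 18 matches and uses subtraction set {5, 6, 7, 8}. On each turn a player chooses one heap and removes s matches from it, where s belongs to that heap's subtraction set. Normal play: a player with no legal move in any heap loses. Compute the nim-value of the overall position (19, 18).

0

Heap A, S = {1, 5, 9}:
G(0) = 0
G(1) = mex{0} = 1
G(2) = mex{1} = 0
G(3) = mex{0} = 1
G(4) = mex{1} = 0
G(5) = mex{0,0} = 1
G(6) = mex{1,1} = 0
G(7) = mex{0,0} = 1
G(8) = mex{1,1} = 0
G(9) = mex{0,0,0} = 1
G(10) = mex{1,1,1} = 0
G(11) = mex{0,0,0} = 1
G(12) = mex{1,1,1} = 0
G(13) = mex{0,0,0} = 1
G(14) = mex{1,1,1} = 0
G(15) = mex{0,0,0} = 1
G(16) = mex{1,1,1} = 0
G(17) = mex{0,0,0} = 1
G(18) = mex{1,1,1} = 0
G(19) = mex{0,0,0} = 1
G_A(19) = 1.
Heap B, S = {5, 6, 7, 8}:
G(0) = 0
G(1) = mex{} = 0
G(2) = mex{} = 0
G(3) = mex{} = 0
G(4) = mex{} = 0
G(5) = mex{0} = 1
G(6) = mex{0,0} = 1
G(7) = mex{0,0,0} = 1
G(8) = mex{0,0,0,0} = 1
G(9) = mex{0,0,0,0} = 1
G(10) = mex{1,0,0,0} = 2
G(11) = mex{1,1,0,0} = 2
G(12) = mex{1,1,1,0} = 2
G(13) = mex{1,1,1,1} = 0
G(14) = mex{1,1,1,1} = 0
G(15) = mex{2,1,1,1} = 0
G(16) = mex{2,2,1,1} = 0
G(17) = mex{2,2,2,1} = 0
G(18) = mex{0,2,2,2} = 1
G_B(18) = 1.
Combined Grundy value = 1 ⊕ 1 = 0.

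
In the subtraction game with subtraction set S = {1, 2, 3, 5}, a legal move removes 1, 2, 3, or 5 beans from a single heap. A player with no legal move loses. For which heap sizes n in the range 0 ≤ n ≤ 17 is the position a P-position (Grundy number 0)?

0, 4, 8, 12, 16

n :  0  1  2  3  4  5  6  7  8  9 10 11 12 13 14 15 16 17
G :  0  1  2  3  0  1  2  3  0  1  2  3  0  1  2  3  0  1
P-positions are exactly the n with G(n) = 0.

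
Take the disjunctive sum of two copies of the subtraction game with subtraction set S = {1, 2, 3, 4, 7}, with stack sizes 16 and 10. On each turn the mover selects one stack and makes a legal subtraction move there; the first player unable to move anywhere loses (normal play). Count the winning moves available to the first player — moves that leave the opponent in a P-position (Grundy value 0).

All stacks use S = {1, 2, 3, 4, 7}:
n :  0  1  2  3  4  5  6  7  8  9 10 11 12 13 14 15 16
G :  0  1  2  3  4  0  1  2  3  4  0  1  2  3  4  0  1
Stack A: G(16) = 1.
Stack B: G(10) = 0.
Combined Grundy value = 1 ⊕ 0 = 1.
A winning move leaves total XOR = 0, i.e. changes one component's Grundy value g to g ⊕ X where X is the current total.
Stack A: need g' = 1⊕1 = 0. Options: 16−1→G=0, 16−2→G=4, 16−3→G=3, 16−4→G=2, 16−7→G=4. Hits: 1.
Stack B: need g' = 0⊕1 = 1. Options: 10−1→G=4, 10−2→G=3, 10−3→G=2, 10−4→G=1, 10−7→G=3. Hits: 1.

2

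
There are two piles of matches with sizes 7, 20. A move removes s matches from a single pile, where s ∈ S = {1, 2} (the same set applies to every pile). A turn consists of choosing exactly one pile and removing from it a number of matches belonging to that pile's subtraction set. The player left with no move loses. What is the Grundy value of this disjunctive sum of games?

3

All piles use S = {1, 2}:
G(0) = 0
G(1) = mex{0} = 1
G(2) = mex{1,0} = 2
G(3) = mex{2,1} = 0
G(4) = mex{0,2} = 1
G(5) = mex{1,0} = 2
G(6) = mex{2,1} = 0
G(7) = mex{0,2} = 1
G(8) = mex{1,0} = 2
G(9) = mex{2,1} = 0
G(10) = mex{0,2} = 1
G(11) = mex{1,0} = 2
G(12) = mex{2,1} = 0
G(13) = mex{0,2} = 1
G(14) = mex{1,0} = 2
G(15) = mex{2,1} = 0
G(16) = mex{0,2} = 1
G(17) = mex{1,0} = 2
G(18) = mex{2,1} = 0
G(19) = mex{0,2} = 1
G(20) = mex{1,0} = 2
Pile A: G(7) = 1.
Pile B: G(20) = 2.
Combined Grundy value = 1 ⊕ 2 = 3.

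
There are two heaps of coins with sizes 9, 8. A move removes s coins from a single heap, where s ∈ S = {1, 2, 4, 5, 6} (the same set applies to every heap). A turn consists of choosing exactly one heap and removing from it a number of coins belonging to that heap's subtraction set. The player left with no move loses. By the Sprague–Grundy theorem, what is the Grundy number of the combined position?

All heaps use S = {1, 2, 4, 5, 6}:
G(0) = 0
G(1) = mex{0} = 1
G(2) = mex{1,0} = 2
G(3) = mex{2,1} = 0
G(4) = mex{0,2,0} = 1
G(5) = mex{1,0,1,0} = 2
G(6) = mex{2,1,2,1,0} = 3
G(7) = mex{3,2,0,2,1} = 4
G(8) = mex{4,3,1,0,2} = 5
G(9) = mex{5,4,2,1,0} = 3
Heap A: G(9) = 3.
Heap B: G(8) = 5.
Combined Grundy value = 3 ⊕ 5 = 6.

6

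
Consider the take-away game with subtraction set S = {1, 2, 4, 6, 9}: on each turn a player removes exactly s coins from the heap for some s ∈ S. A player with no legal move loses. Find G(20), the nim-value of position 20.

1

n :  0  1  2  3  4  5  6  7  8  9 10 11 12 13 14 15 16 17 18 19 20
G :  0  1  2  0  1  2  3  4  0  1  2  0  1  2  3  4  0  1  2  0  1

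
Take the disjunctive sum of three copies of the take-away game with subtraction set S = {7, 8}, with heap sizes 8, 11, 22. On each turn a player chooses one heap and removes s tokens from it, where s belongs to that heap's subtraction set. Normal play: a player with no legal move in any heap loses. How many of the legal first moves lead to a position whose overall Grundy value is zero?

5

All heaps use S = {7, 8}:
G(0) = 0
G(1) = mex{} = 0
G(2) = mex{} = 0
G(3) = mex{} = 0
G(4) = mex{} = 0
G(5) = mex{} = 0
G(6) = mex{} = 0
G(7) = mex{0} = 1
G(8) = mex{0,0} = 1
G(9) = mex{0,0} = 1
G(10) = mex{0,0} = 1
G(11) = mex{0,0} = 1
G(12) = mex{0,0} = 1
G(13) = mex{0,0} = 1
G(14) = mex{1,0} = 2
G(15) = mex{1,1} = 0
G(16) = mex{1,1} = 0
G(17) = mex{1,1} = 0
G(18) = mex{1,1} = 0
G(19) = mex{1,1} = 0
G(20) = mex{1,1} = 0
G(21) = mex{2,1} = 0
G(22) = mex{0,2} = 1
Heap A: G(8) = 1.
Heap B: G(11) = 1.
Heap C: G(22) = 1.
Combined Grundy value = 1 ⊕ 1 ⊕ 1 = 1.
A winning move leaves total XOR = 0, i.e. changes one component's Grundy value g to g ⊕ X where X is the current total.
Heap A: need g' = 1⊕1 = 0. Options: 8−7→G=0, 8−8→G=0. Hits: 2.
Heap B: need g' = 1⊕1 = 0. Options: 11−7→G=0, 11−8→G=0. Hits: 2.
Heap C: need g' = 1⊕1 = 0. Options: 22−7→G=0, 22−8→G=2. Hits: 1.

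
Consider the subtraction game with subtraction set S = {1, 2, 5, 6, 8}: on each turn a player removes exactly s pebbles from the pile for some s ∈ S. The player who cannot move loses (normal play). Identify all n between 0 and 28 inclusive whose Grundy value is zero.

G(0) = 0
G(1) = mex{0} = 1
G(2) = mex{1,0} = 2
G(3) = mex{2,1} = 0
G(4) = mex{0,2} = 1
G(5) = mex{1,0,0} = 2
G(6) = mex{2,1,1,0} = 3
G(7) = mex{3,2,2,1} = 0
G(8) = mex{0,3,0,2,0} = 1
G(9) = mex{1,0,1,0,1} = 2
G(10) = mex{2,1,2,1,2} = 0
G(11) = mex{0,2,3,2,0} = 1
G(12) = mex{1,0,0,3,1} = 2
G(13) = mex{2,1,1,0,2} = 3
G(14) = mex{3,2,2,1,3} = 0
G(15) = mex{0,3,0,2,0} = 1
G(16) = mex{1,0,1,0,1} = 2
G(17) = mex{2,1,2,1,2} = 0
G(18) = mex{0,2,3,2,0} = 1
G(19) = mex{1,0,0,3,1} = 2
G(20) = mex{2,1,1,0,2} = 3
G(21) = mex{3,2,2,1,3} = 0
G(22) = mex{0,3,0,2,0} = 1
G(23) = mex{1,0,1,0,1} = 2
G(24) = mex{2,1,2,1,2} = 0
G(25) = mex{0,2,3,2,0} = 1
G(26) = mex{1,0,0,3,1} = 2
G(27) = mex{2,1,1,0,2} = 3
G(28) = mex{3,2,2,1,3} = 0
P-positions are exactly the n with G(n) = 0.

0, 3, 7, 10, 14, 17, 21, 24, 28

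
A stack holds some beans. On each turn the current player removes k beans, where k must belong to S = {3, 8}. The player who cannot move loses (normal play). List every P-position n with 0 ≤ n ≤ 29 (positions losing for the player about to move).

n :  0  1  2  3  4  5  6  7  8  9 10 11 12 13 14 15 16 17 18 19 20 21 22 23 24 25 26 27 28 29
G :  0  0  0  1  1  1  0  0  2  1  1  0  0  0  1  1  1  0  0  2  1  1  0  0  0  1  1  1  0  0
P-positions are exactly the n with G(n) = 0.

0, 1, 2, 6, 7, 11, 12, 13, 17, 18, 22, 23, 24, 28, 29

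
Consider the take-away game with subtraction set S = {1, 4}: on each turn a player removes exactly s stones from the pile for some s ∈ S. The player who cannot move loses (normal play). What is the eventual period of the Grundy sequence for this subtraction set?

n :  0  1  2  3  4  5  6  7  8  9 10 11 12 13 14
G :  0  1  0  1  2  0  1  0  1  2  0  1  0  1  2
G(n+5) = G(n) holds for n = 0,…,3 (a full window of length max(S) = 4), so the sequence is purely periodic with period 5.

5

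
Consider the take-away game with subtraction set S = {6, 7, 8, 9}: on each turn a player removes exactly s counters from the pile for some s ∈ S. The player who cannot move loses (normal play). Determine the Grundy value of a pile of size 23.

1

G(0) = 0
G(1) = mex{} = 0
G(2) = mex{} = 0
G(3) = mex{} = 0
G(4) = mex{} = 0
G(5) = mex{} = 0
G(6) = mex{0} = 1
G(7) = mex{0,0} = 1
G(8) = mex{0,0,0} = 1
G(9) = mex{0,0,0,0} = 1
G(10) = mex{0,0,0,0} = 1
G(11) = mex{0,0,0,0} = 1
G(12) = mex{1,0,0,0} = 2
G(13) = mex{1,1,0,0} = 2
G(14) = mex{1,1,1,0} = 2
G(15) = mex{1,1,1,1} = 0
G(16) = mex{1,1,1,1} = 0
G(17) = mex{1,1,1,1} = 0
G(18) = mex{2,1,1,1} = 0
G(19) = mex{2,2,1,1} = 0
G(20) = mex{2,2,2,1} = 0
G(21) = mex{0,2,2,2} = 1
G(22) = mex{0,0,2,2} = 1
G(23) = mex{0,0,0,2} = 1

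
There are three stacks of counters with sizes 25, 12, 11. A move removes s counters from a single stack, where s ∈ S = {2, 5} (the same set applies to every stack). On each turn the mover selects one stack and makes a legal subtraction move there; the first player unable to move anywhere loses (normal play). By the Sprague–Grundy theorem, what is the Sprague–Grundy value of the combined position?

All stacks use S = {2, 5}:
n :  0  1  2  3  4  5  6  7  8  9 10 11 12 13 14 15 16 17 18 19 20 21 22 23 24 25
G :  0  0  1  1  0  2  1  0  0  1  1  0  2  1  0  0  1  1  0  2  1  0  0  1  1  0
Stack A: G(25) = 0.
Stack B: G(12) = 2.
Stack C: G(11) = 0.
Combined Grundy value = 0 ⊕ 2 ⊕ 0 = 2.

2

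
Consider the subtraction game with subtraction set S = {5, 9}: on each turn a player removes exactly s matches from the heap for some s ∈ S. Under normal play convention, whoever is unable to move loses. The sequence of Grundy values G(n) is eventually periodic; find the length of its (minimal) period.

14

G(0) = 0
G(1) = mex{} = 0
G(2) = mex{} = 0
G(3) = mex{} = 0
G(4) = mex{} = 0
G(5) = mex{0} = 1
G(6) = mex{0} = 1
G(7) = mex{0} = 1
G(8) = mex{0} = 1
G(9) = mex{0,0} = 1
G(10) = mex{1,0} = 2
G(11) = mex{1,0} = 2
G(12) = mex{1,0} = 2
G(13) = mex{1,0} = 2
G(14) = mex{1,1} = 0
G(15) = mex{2,1} = 0
G(16) = mex{2,1} = 0
G(17) = mex{2,1} = 0
G(18) = mex{2,1} = 0
G(19) = mex{0,2} = 1
G(20) = mex{0,2} = 1
G(21) = mex{0,2} = 1
G(22) = mex{0,2} = 1
G(23) = mex{0,0} = 1
G(24) = mex{1,0} = 2
G(25) = mex{1,0} = 2
G(26) = mex{1,0} = 2
G(27) = mex{1,0} = 2
G(28) = mex{1,1} = 0
G(29) = mex{2,1} = 0
G(n+14) = G(n) holds for n = 0,…,8 (a full window of length max(S) = 9), so the sequence is purely periodic with period 14.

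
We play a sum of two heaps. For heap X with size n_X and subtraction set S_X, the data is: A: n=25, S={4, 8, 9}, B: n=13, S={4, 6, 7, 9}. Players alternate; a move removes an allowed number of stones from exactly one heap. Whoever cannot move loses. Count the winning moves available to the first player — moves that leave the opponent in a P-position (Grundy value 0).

Heap A, S = {4, 8, 9}:
n :  0  1  2  3  4  5  6  7  8  9 10 11 12 13 14 15 16 17 18 19 20 21 22 23 24 25
G :  0  0  0  0  1  1  1  1  2  2  2  2  3  0  0  0  0  1  1  1  1  2  2  2  2  3
G_A(25) = 3.
Heap B, S = {4, 6, 7, 9}:
G(0) = 0
G(1) = mex{} = 0
G(2) = mex{} = 0
G(3) = mex{} = 0
G(4) = mex{0} = 1
G(5) = mex{0} = 1
G(6) = mex{0,0} = 1
G(7) = mex{0,0,0} = 1
G(8) = mex{1,0,0} = 2
G(9) = mex{1,0,0,0} = 2
G(10) = mex{1,1,0,0} = 2
G(11) = mex{1,1,1,0} = 2
G(12) = mex{2,1,1,0} = 3
G(13) = mex{2,1,1,1} = 0
G_B(13) = 0.
Combined Grundy value = 3 ⊕ 0 = 3.
A winning move leaves total XOR = 0, i.e. changes one component's Grundy value g to g ⊕ X where X is the current total.
Heap A: need g' = 3⊕3 = 0. Options: 25−4→G=2, 25−8→G=1, 25−9→G=0. Hits: 1.
Heap B: need g' = 0⊕3 = 3. Options: 13−4→G=2, 13−6→G=1, 13−7→G=1, 13−9→G=1. Hits: 0.

1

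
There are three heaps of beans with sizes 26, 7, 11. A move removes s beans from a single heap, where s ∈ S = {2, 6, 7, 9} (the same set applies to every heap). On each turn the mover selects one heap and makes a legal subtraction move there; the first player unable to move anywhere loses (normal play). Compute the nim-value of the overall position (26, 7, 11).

1

All heaps use S = {2, 6, 7, 9}:
n :  0  1  2  3  4  5  6  7  8  9 10 11 12 13 14 15 16 17 18 19 20 21 22 23 24 25 26
G :  0  0  1  1  0  0  1  1  2  2  3  3  2  2  3  0  0  1  1  0  0  1  1  2  2  3  3
Heap A: G(26) = 3.
Heap B: G(7) = 1.
Heap C: G(11) = 3.
Combined Grundy value = 3 ⊕ 1 ⊕ 3 = 1.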